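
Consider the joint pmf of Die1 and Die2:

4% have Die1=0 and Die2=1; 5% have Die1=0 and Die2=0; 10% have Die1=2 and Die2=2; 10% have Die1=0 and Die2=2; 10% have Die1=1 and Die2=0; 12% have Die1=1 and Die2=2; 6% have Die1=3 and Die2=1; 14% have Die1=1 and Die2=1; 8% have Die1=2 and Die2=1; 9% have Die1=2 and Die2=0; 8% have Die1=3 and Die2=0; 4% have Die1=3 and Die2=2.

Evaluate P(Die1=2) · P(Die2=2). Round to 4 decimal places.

0.0972

P(Die1=2) = 0.09 + 0.08 + 0.10 = 0.27.
P(Die2=2) = 0.10 + 0.12 + 0.10 + 0.04 = 0.36.
Product: 0.27 × 0.36 = 0.0972.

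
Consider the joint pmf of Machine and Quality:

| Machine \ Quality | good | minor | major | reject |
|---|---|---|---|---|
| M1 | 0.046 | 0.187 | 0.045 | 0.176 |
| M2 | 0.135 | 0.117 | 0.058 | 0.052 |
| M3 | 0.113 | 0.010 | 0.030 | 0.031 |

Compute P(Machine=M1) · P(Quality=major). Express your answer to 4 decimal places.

P(Machine=M1) = 0.046 + 0.187 + 0.045 + 0.176 = 0.454.
P(Quality=major) = 0.045 + 0.058 + 0.030 = 0.133.
Product: 0.454 × 0.133 = 0.0604.

0.0604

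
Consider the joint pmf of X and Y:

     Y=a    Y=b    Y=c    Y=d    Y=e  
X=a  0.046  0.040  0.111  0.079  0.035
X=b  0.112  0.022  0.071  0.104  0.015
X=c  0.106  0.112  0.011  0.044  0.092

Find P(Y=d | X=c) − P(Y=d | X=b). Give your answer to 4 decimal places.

-0.2004

P(X=c) = 0.106 + 0.112 + 0.011 + 0.044 + 0.092 = 0.365; P(Y=d | X=c) = 0.044/0.365 = 0.12055.
P(X=b) = 0.112 + 0.022 + 0.071 + 0.104 + 0.015 = 0.324; P(Y=d | X=b) = 0.104/0.324 = 0.32099.
Difference = -0.2004.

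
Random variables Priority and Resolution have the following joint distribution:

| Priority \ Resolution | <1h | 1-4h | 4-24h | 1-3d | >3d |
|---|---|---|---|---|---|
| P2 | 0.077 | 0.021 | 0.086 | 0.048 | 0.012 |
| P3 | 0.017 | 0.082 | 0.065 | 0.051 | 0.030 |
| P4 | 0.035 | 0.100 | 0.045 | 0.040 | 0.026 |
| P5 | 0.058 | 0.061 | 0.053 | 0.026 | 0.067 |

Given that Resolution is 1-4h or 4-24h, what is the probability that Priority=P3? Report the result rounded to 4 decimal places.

0.2865

P(Resolution=1-4h) = 0.021 + 0.082 + 0.100 + 0.061 = 0.264.
P(Resolution=4-24h) = 0.086 + 0.065 + 0.045 + 0.053 = 0.249.
P(Resolution ∈ {1-4h, 4-24h}) = 0.264 + 0.249 = 0.513; P(Priority=P3, Resolution ∈ {1-4h, 4-24h}) = 0.082 + 0.065 = 0.147.
P(Priority=P3 | Resolution ∈ {1-4h, 4-24h}) = 0.147/0.513 = 0.2865.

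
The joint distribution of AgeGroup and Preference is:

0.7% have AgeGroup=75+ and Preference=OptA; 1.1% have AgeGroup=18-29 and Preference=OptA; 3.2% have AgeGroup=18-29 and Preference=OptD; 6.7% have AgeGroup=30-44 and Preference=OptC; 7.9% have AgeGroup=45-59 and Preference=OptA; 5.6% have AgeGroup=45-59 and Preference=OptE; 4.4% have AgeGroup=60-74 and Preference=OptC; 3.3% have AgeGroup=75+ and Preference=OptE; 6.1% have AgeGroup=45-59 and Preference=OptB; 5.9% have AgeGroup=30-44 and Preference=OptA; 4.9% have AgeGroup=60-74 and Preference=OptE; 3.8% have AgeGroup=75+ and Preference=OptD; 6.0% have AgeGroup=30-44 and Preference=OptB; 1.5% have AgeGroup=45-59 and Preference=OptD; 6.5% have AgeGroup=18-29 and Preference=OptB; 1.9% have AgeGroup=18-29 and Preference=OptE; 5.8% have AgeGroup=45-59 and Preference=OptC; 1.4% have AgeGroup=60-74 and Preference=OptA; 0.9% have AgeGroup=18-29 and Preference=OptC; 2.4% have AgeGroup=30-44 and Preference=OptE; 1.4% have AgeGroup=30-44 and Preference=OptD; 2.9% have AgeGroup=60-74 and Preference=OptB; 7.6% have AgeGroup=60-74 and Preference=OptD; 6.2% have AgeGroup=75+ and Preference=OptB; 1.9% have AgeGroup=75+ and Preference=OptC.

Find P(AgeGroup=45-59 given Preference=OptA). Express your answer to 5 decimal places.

P(Preference=OptA) = 0.011 + 0.059 + 0.079 + 0.014 + 0.007 = 0.170.
P(AgeGroup=45-59 | Preference=OptA) = 0.079/0.170 = 0.46471.

0.46471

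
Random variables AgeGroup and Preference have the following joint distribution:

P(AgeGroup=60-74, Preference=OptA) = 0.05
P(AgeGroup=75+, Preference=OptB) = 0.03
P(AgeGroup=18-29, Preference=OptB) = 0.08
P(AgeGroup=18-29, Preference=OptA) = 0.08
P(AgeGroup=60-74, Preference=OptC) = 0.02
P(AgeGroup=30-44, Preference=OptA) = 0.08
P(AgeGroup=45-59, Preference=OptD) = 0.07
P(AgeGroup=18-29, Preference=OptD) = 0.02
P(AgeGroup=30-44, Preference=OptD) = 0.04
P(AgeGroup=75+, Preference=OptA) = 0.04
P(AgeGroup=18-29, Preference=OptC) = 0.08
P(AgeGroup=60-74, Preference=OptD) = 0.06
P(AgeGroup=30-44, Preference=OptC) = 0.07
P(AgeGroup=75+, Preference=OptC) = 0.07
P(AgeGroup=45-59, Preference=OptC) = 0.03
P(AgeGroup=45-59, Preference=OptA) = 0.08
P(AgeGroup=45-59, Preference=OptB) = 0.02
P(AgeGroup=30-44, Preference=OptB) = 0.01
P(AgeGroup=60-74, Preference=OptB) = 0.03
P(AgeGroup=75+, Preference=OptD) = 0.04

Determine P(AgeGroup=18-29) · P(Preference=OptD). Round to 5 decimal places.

P(AgeGroup=18-29) = 0.08 + 0.08 + 0.08 + 0.02 = 0.26.
P(Preference=OptD) = 0.02 + 0.04 + 0.07 + 0.06 + 0.04 = 0.23.
Product: 0.26 × 0.23 = 0.05980.

0.05980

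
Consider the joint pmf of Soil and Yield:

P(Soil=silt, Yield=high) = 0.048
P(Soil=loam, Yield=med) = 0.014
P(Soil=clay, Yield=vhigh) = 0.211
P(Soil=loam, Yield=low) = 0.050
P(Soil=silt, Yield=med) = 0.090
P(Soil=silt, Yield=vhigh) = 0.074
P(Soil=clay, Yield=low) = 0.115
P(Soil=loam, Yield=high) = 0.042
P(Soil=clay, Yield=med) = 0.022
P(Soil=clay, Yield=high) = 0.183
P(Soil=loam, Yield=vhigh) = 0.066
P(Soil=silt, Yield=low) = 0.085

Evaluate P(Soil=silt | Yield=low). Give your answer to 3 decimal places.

0.340

P(Yield=low) = 0.050 + 0.115 + 0.085 = 0.250.
P(Soil=silt | Yield=low) = 0.085/0.250 = 0.340.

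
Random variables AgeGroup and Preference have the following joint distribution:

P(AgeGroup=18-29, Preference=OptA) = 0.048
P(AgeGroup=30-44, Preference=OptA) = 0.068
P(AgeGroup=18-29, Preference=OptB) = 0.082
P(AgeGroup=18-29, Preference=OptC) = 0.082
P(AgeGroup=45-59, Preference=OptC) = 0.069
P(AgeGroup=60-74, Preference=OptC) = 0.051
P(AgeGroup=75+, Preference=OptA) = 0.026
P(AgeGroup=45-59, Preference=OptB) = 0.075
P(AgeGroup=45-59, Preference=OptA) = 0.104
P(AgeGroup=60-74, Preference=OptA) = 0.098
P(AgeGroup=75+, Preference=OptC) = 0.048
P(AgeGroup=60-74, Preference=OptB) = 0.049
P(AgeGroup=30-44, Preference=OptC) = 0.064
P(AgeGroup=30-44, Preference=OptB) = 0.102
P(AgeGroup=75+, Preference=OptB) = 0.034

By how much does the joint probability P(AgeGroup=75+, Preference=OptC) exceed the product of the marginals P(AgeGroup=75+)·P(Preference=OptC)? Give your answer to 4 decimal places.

P(AgeGroup=75+) = 0.026 + 0.034 + 0.048 = 0.108.
P(Preference=OptC) = 0.082 + 0.064 + 0.069 + 0.051 + 0.048 = 0.314.
P(AgeGroup=75+, Preference=OptC) − P(AgeGroup=75+)P(Preference=OptC) = 0.048 − 0.108×0.314 = 0.0141.

0.0141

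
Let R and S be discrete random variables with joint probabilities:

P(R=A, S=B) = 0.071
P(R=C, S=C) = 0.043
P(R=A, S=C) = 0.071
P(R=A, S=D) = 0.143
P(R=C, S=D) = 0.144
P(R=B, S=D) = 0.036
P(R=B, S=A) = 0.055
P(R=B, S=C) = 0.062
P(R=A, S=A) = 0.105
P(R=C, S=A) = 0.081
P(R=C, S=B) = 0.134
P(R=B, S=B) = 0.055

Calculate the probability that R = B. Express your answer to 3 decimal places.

0.208

P(R=B) = 0.055 + 0.055 + 0.062 + 0.036 = 0.208.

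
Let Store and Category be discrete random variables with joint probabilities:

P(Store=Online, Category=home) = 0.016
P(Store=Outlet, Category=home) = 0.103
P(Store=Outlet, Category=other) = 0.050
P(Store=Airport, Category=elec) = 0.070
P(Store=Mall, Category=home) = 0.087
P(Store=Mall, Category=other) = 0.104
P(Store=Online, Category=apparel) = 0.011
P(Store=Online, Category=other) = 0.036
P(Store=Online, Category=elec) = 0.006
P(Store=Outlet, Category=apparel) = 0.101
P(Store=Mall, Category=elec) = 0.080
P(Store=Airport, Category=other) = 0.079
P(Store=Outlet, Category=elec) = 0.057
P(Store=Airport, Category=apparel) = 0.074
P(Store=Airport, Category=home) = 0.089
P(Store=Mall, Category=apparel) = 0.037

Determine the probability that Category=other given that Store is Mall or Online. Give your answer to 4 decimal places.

P(Store=Mall) = 0.037 + 0.080 + 0.087 + 0.104 = 0.308.
P(Store=Online) = 0.011 + 0.006 + 0.016 + 0.036 = 0.069.
P(Store ∈ {Mall, Online}) = 0.308 + 0.069 = 0.377; P(Category=other, Store ∈ {Mall, Online}) = 0.104 + 0.036 = 0.140.
P(Category=other | Store ∈ {Mall, Online}) = 0.140/0.377 = 0.3714.

0.3714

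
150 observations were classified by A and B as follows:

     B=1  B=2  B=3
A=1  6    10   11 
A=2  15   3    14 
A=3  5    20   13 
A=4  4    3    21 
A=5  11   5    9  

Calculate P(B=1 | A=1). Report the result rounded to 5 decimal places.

0.22222

Total with A=1: 6 + 10 + 11 = 27.
P(B=1 | A=1) = 6/27 = 0.22222.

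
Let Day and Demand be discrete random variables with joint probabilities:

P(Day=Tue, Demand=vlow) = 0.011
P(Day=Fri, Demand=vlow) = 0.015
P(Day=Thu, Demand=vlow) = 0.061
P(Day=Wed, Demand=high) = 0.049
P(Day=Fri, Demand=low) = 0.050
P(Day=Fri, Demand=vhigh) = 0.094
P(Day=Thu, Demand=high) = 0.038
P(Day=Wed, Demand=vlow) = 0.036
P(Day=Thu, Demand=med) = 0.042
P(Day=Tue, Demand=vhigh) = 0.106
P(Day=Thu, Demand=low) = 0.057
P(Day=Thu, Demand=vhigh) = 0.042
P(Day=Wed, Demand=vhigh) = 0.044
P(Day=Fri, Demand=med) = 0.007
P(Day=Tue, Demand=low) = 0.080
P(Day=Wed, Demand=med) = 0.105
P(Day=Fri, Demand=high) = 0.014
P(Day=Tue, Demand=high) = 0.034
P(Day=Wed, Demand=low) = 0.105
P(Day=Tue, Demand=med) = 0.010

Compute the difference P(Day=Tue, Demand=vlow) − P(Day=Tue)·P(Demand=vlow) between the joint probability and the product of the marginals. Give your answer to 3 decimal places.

-0.019

P(Day=Tue) = 0.011 + 0.080 + 0.010 + 0.034 + 0.106 = 0.241.
P(Demand=vlow) = 0.011 + 0.036 + 0.061 + 0.015 = 0.123.
P(Day=Tue, Demand=vlow) − P(Day=Tue)P(Demand=vlow) = 0.011 − 0.241×0.123 = -0.019.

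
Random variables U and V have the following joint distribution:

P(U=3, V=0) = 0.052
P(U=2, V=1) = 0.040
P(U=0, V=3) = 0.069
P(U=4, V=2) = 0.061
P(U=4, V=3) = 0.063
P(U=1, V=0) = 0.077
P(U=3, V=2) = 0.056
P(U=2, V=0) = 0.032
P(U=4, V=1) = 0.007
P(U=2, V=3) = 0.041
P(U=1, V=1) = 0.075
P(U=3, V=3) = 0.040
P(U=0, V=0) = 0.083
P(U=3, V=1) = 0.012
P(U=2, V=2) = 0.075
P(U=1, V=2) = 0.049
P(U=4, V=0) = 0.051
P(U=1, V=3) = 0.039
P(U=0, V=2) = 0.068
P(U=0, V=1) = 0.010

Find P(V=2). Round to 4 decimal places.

P(V=2) = 0.068 + 0.049 + 0.075 + 0.056 + 0.061 = 0.309.

0.3090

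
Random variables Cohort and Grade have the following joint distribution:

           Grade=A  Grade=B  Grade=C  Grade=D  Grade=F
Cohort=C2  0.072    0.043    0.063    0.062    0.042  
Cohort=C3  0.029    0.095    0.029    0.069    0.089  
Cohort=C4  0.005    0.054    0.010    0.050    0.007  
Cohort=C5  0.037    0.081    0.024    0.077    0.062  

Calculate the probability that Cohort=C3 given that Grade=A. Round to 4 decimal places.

0.2028

P(Grade=A) = 0.072 + 0.029 + 0.005 + 0.037 = 0.143.
P(Cohort=C3 | Grade=A) = 0.029/0.143 = 0.2028.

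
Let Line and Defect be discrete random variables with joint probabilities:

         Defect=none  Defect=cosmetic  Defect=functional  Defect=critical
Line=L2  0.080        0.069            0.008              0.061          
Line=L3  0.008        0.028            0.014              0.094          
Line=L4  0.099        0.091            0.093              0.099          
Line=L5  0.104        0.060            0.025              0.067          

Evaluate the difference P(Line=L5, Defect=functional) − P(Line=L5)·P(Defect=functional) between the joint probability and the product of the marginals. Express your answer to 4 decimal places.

-0.0108

P(Line=L5) = 0.104 + 0.060 + 0.025 + 0.067 = 0.256.
P(Defect=functional) = 0.008 + 0.014 + 0.093 + 0.025 = 0.140.
P(Line=L5, Defect=functional) − P(Line=L5)P(Defect=functional) = 0.025 − 0.256×0.140 = -0.0108.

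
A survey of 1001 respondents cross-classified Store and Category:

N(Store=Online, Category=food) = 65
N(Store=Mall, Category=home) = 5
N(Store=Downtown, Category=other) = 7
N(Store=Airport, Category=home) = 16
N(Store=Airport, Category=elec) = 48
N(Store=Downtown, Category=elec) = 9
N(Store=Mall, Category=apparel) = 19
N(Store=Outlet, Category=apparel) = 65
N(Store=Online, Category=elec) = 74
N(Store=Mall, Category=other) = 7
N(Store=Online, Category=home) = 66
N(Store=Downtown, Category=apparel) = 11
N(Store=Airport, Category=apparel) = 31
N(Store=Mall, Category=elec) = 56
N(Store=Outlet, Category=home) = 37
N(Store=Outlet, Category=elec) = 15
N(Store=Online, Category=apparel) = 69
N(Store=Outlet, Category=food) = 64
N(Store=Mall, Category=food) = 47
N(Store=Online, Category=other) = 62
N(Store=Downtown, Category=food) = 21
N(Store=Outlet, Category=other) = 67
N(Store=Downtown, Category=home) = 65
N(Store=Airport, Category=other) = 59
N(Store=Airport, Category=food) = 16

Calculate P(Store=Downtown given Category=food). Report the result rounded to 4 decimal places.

0.0986

Total with Category=food: 21 + 47 + 16 + 64 + 65 = 213.
P(Store=Downtown | Category=food) = 21/213 = 0.0986.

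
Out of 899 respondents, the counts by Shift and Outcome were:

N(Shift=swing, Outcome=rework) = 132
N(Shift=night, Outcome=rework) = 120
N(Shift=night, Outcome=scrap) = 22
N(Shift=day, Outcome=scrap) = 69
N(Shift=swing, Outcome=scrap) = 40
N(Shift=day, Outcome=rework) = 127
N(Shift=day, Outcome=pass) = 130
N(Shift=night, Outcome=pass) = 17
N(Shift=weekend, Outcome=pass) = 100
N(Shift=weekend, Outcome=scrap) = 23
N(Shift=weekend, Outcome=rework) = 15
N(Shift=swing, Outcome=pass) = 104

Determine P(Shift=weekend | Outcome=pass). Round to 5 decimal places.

0.28490

Total with Outcome=pass: 130 + 104 + 17 + 100 = 351.
P(Shift=weekend | Outcome=pass) = 100/351 = 0.28490.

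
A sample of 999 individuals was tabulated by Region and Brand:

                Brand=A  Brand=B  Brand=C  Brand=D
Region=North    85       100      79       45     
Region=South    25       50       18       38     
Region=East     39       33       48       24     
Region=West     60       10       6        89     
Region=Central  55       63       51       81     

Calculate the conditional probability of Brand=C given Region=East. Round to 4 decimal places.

0.3333

Total with Region=East: 39 + 33 + 48 + 24 = 144.
P(Brand=C | Region=East) = 48/144 = 0.3333.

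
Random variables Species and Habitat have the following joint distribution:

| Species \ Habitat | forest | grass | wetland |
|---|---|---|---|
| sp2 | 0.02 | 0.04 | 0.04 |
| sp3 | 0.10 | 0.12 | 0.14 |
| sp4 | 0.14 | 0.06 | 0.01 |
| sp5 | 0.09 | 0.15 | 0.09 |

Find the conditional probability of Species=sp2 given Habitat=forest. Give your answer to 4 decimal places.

0.0571

P(Habitat=forest) = 0.02 + 0.10 + 0.14 + 0.09 = 0.35.
P(Species=sp2 | Habitat=forest) = 0.02/0.35 = 0.0571.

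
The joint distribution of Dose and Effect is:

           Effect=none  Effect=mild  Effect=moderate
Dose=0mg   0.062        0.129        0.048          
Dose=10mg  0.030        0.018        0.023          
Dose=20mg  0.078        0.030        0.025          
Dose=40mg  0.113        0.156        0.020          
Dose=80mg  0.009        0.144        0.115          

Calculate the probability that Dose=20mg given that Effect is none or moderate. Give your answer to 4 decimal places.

0.1969

P(Effect=none) = 0.062 + 0.030 + 0.078 + 0.113 + 0.009 = 0.292.
P(Effect=moderate) = 0.048 + 0.023 + 0.025 + 0.020 + 0.115 = 0.231.
P(Effect ∈ {none, moderate}) = 0.292 + 0.231 = 0.523; P(Dose=20mg, Effect ∈ {none, moderate}) = 0.078 + 0.025 = 0.103.
P(Dose=20mg | Effect ∈ {none, moderate}) = 0.103/0.523 = 0.1969.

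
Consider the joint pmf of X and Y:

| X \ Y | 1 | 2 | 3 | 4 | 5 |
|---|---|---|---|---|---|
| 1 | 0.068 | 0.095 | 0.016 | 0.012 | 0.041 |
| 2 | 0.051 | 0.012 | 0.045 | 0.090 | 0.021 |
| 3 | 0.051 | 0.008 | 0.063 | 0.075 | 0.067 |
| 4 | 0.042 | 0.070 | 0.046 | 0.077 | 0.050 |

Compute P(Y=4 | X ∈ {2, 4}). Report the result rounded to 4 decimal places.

0.3313

P(X=2) = 0.051 + 0.012 + 0.045 + 0.090 + 0.021 = 0.219.
P(X=4) = 0.042 + 0.070 + 0.046 + 0.077 + 0.050 = 0.285.
P(X ∈ {2, 4}) = 0.219 + 0.285 = 0.504; P(Y=4, X ∈ {2, 4}) = 0.090 + 0.077 = 0.167.
P(Y=4 | X ∈ {2, 4}) = 0.167/0.504 = 0.3313.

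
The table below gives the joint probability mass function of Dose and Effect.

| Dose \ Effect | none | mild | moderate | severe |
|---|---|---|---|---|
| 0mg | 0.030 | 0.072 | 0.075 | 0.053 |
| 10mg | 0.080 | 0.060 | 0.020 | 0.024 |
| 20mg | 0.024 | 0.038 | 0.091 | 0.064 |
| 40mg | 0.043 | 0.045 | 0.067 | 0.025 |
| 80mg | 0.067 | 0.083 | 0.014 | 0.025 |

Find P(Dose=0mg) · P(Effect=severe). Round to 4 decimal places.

P(Dose=0mg) = 0.030 + 0.072 + 0.075 + 0.053 = 0.230.
P(Effect=severe) = 0.053 + 0.024 + 0.064 + 0.025 + 0.025 = 0.191.
Product: 0.230 × 0.191 = 0.0439.

0.0439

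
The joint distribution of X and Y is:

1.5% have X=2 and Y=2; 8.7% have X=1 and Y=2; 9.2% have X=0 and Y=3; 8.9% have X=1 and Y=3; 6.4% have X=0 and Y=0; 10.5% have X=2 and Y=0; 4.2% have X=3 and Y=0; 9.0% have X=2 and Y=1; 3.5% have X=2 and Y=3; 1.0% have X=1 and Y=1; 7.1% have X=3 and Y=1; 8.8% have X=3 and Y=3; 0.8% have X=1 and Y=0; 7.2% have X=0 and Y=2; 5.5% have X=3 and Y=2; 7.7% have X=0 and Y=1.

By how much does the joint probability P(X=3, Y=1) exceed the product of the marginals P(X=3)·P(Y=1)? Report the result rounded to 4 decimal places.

0.0075

P(X=3) = 0.042 + 0.071 + 0.055 + 0.088 = 0.256.
P(Y=1) = 0.077 + 0.010 + 0.090 + 0.071 = 0.248.
P(X=3, Y=1) − P(X=3)P(Y=1) = 0.071 − 0.256×0.248 = 0.0075.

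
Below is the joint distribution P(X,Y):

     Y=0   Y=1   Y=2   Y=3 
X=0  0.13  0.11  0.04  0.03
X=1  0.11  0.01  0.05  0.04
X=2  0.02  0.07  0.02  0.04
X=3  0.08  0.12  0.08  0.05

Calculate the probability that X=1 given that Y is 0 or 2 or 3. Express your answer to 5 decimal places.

P(Y=0) = 0.13 + 0.11 + 0.02 + 0.08 = 0.34.
P(Y=2) = 0.04 + 0.05 + 0.02 + 0.08 = 0.19.
P(Y=3) = 0.03 + 0.04 + 0.04 + 0.05 = 0.16.
P(Y ∈ {0, 2, 3}) = 0.34 + 0.19 + 0.16 = 0.69; P(X=1, Y ∈ {0, 2, 3}) = 0.11 + 0.05 + 0.04 = 0.20.
P(X=1 | Y ∈ {0, 2, 3}) = 0.20/0.69 = 0.28986.

0.28986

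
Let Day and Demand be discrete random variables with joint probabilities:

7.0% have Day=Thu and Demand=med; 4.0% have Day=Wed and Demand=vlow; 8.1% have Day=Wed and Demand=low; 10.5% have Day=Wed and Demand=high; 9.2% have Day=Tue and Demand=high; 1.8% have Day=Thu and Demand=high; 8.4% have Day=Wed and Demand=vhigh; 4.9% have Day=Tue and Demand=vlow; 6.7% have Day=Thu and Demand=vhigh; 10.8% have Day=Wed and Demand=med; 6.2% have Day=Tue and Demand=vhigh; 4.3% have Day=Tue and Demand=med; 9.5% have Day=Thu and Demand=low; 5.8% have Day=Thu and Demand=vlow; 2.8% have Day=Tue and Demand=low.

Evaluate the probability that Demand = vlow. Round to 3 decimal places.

P(Demand=vlow) = 0.049 + 0.040 + 0.058 = 0.147.

0.147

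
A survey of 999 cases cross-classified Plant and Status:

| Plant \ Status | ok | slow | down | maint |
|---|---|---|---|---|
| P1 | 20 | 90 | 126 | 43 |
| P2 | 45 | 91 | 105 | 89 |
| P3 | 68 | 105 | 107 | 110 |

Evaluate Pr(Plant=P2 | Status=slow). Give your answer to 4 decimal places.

0.3182

Total with Status=slow: 90 + 91 + 105 = 286.
P(Plant=P2 | Status=slow) = 91/286 = 0.3182.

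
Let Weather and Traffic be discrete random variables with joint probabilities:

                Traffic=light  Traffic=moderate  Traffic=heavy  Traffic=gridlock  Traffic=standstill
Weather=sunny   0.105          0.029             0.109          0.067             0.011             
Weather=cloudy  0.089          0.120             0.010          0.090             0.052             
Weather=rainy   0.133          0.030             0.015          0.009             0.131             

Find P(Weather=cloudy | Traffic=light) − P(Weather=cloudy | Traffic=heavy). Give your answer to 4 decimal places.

P(Traffic=light) = 0.105 + 0.089 + 0.133 = 0.327; P(Weather=cloudy | Traffic=light) = 0.089/0.327 = 0.27217.
P(Traffic=heavy) = 0.109 + 0.010 + 0.015 = 0.134; P(Weather=cloudy | Traffic=heavy) = 0.010/0.134 = 0.07463.
Difference = 0.1975.

0.1975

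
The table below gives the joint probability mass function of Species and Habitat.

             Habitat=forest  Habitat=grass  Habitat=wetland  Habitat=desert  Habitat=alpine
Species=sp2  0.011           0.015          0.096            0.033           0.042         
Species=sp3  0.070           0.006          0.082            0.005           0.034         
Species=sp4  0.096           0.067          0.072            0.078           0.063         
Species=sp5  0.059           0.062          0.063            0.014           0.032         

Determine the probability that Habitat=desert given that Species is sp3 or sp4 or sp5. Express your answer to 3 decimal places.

0.121

P(Species=sp3) = 0.070 + 0.006 + 0.082 + 0.005 + 0.034 = 0.197.
P(Species=sp4) = 0.096 + 0.067 + 0.072 + 0.078 + 0.063 = 0.376.
P(Species=sp5) = 0.059 + 0.062 + 0.063 + 0.014 + 0.032 = 0.230.
P(Species ∈ {sp3, sp4, sp5}) = 0.197 + 0.376 + 0.230 = 0.803; P(Habitat=desert, Species ∈ {sp3, sp4, sp5}) = 0.005 + 0.078 + 0.014 = 0.097.
P(Habitat=desert | Species ∈ {sp3, sp4, sp5}) = 0.097/0.803 = 0.121.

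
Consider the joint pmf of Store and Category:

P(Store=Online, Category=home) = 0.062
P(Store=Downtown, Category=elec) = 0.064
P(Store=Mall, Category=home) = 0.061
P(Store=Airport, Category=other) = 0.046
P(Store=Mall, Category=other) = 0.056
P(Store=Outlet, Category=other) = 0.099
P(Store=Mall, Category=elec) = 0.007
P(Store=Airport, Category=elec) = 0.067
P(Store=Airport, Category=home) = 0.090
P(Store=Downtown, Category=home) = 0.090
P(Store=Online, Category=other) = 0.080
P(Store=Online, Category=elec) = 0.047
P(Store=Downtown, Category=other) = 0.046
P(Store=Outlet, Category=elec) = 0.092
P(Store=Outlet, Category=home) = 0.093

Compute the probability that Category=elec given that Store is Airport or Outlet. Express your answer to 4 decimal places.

0.3265

P(Store=Airport) = 0.067 + 0.090 + 0.046 = 0.203.
P(Store=Outlet) = 0.092 + 0.093 + 0.099 = 0.284.
P(Store ∈ {Airport, Outlet}) = 0.203 + 0.284 = 0.487; P(Category=elec, Store ∈ {Airport, Outlet}) = 0.067 + 0.092 = 0.159.
P(Category=elec | Store ∈ {Airport, Outlet}) = 0.159/0.487 = 0.3265.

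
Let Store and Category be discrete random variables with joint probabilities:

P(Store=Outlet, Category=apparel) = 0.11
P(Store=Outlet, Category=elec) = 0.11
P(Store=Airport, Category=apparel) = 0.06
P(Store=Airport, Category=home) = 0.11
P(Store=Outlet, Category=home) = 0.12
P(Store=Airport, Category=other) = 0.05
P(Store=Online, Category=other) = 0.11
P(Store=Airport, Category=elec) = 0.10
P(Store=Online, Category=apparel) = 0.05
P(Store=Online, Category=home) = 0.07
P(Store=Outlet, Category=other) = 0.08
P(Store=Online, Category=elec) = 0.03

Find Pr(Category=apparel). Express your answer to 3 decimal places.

0.220

P(Category=apparel) = 0.06 + 0.11 + 0.05 = 0.22.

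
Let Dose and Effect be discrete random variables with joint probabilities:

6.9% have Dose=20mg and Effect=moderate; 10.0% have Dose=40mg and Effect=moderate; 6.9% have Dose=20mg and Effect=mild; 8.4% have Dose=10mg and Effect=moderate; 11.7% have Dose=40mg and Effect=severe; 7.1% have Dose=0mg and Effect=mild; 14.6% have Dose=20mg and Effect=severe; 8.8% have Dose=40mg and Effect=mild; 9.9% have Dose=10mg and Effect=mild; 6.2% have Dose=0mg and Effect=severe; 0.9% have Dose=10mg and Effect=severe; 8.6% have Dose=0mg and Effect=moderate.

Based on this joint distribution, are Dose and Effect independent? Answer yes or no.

P(Dose=10mg) = 0.192 and P(Effect=severe) = 0.334, so their product is 0.06413, but P(Dose=10mg, Effect=severe) = 0.009. Since these differ, Dose and Effect are not independent.

no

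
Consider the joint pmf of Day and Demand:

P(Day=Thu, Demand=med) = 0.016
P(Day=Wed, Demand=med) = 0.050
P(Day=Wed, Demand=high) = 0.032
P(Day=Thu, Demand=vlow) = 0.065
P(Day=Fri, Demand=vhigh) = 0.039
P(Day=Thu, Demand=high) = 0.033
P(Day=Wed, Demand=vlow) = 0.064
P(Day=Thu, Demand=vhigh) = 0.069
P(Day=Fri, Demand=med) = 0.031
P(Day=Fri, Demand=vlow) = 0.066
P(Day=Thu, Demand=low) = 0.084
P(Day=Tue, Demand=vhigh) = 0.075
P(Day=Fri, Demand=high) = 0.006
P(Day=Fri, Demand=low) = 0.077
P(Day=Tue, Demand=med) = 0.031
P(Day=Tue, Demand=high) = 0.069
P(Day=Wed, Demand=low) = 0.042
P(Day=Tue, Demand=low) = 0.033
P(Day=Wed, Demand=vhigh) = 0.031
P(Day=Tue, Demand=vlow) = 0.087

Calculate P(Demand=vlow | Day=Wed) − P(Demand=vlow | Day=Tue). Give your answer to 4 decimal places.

P(Day=Wed) = 0.064 + 0.042 + 0.050 + 0.032 + 0.031 = 0.219; P(Demand=vlow | Day=Wed) = 0.064/0.219 = 0.29224.
P(Day=Tue) = 0.087 + 0.033 + 0.031 + 0.069 + 0.075 = 0.295; P(Demand=vlow | Day=Tue) = 0.087/0.295 = 0.29492.
Difference = -0.0027.

-0.0027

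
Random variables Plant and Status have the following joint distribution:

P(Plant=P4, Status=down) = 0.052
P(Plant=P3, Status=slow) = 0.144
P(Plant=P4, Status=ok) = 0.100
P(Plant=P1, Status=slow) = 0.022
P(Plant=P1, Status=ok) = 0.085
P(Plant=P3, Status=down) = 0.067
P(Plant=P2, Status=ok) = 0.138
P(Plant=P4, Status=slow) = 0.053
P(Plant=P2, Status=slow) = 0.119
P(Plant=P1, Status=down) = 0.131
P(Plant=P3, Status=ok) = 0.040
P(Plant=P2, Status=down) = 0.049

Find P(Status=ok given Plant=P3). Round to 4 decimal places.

0.1594

P(Plant=P3) = 0.040 + 0.144 + 0.067 = 0.251.
P(Status=ok | Plant=P3) = 0.040/0.251 = 0.1594.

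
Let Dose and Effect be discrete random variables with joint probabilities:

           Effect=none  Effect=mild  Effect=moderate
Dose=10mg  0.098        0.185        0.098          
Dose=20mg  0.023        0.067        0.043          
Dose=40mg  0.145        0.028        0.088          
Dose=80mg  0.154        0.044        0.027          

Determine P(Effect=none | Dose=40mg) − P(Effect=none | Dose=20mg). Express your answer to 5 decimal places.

0.38262

P(Dose=40mg) = 0.145 + 0.028 + 0.088 = 0.261; P(Effect=none | Dose=40mg) = 0.145/0.261 = 0.555556.
P(Dose=20mg) = 0.023 + 0.067 + 0.043 = 0.133; P(Effect=none | Dose=20mg) = 0.023/0.133 = 0.172932.
Difference = 0.38262.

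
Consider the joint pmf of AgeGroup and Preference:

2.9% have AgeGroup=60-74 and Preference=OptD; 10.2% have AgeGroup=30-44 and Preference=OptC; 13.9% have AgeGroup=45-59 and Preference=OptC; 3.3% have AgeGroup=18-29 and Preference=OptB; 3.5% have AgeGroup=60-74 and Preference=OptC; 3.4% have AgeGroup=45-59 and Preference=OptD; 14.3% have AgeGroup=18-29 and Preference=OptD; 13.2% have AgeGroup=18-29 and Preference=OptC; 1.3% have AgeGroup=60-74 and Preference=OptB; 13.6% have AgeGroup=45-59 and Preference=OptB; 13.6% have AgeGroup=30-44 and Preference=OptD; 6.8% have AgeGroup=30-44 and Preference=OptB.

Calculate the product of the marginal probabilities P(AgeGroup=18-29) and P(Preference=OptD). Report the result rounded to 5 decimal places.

P(AgeGroup=18-29) = 0.033 + 0.132 + 0.143 = 0.308.
P(Preference=OptD) = 0.143 + 0.136 + 0.034 + 0.029 = 0.342.
Product: 0.308 × 0.342 = 0.10534.

0.10534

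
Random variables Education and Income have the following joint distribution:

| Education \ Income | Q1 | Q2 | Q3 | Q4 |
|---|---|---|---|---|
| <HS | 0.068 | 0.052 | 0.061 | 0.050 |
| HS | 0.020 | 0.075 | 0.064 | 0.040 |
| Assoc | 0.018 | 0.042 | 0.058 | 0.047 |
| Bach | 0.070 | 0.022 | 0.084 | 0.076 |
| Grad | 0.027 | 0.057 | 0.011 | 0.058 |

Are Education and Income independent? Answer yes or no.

no

P(Education=Bach) = 0.252 and P(Income=Q2) = 0.248, so their product is 0.06250, but P(Education=Bach, Income=Q2) = 0.022. Since these differ, Education and Income are not independent.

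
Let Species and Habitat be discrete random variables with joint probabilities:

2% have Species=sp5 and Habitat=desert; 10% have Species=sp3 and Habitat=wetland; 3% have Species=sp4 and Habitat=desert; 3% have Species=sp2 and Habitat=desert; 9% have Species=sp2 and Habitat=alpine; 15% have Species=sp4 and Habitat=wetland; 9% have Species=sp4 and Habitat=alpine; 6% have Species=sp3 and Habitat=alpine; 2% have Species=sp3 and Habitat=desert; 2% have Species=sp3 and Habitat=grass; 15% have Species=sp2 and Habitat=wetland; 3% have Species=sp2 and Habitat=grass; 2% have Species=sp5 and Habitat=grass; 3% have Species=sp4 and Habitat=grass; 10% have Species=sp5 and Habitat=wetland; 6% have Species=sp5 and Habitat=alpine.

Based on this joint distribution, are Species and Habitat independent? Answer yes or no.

yes

Every cell satisfies P(Species,Habitat) = P(Species)·P(Habitat). For instance P(Species=sp2) = 0.30, P(Habitat=desert) = 0.10, and 0.30×0.10 = 0.03 matches the joint entry. So Species and Habitat are independent.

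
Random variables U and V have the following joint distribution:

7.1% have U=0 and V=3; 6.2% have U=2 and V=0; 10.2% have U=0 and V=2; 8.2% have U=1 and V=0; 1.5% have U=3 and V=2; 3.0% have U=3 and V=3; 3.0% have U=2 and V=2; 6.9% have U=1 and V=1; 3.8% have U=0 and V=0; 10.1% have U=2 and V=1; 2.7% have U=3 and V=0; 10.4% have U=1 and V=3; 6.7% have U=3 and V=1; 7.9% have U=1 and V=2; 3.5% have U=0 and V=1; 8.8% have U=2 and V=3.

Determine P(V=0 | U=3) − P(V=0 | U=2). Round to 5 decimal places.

P(U=3) = 0.027 + 0.067 + 0.015 + 0.030 = 0.139; P(V=0 | U=3) = 0.027/0.139 = 0.194245.
P(U=2) = 0.062 + 0.101 + 0.030 + 0.088 = 0.281; P(V=0 | U=2) = 0.062/0.281 = 0.220641.
Difference = -0.02640.

-0.02640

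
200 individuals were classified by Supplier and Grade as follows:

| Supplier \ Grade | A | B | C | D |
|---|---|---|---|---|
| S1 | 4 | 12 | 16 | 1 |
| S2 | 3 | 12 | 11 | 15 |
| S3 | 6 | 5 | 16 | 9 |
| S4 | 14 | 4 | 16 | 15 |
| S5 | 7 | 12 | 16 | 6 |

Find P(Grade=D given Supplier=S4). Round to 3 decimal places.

Total with Supplier=S4: 14 + 4 + 16 + 15 = 49.
P(Grade=D | Supplier=S4) = 15/49 = 0.306.

0.306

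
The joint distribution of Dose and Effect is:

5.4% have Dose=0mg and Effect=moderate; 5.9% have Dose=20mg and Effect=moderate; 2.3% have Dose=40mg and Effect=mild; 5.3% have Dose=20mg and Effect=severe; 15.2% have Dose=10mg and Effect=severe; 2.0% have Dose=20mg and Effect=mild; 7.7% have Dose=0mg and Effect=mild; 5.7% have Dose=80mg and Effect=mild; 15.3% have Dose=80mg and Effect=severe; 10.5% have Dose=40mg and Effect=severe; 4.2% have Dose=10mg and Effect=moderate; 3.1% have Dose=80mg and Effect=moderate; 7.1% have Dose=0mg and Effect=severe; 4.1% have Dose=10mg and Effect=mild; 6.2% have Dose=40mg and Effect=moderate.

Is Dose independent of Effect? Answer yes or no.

P(Dose=0mg) = 0.202 and P(Effect=severe) = 0.534, so their product is 0.10787, but P(Dose=0mg, Effect=severe) = 0.071. Since these differ, Dose and Effect are not independent.

no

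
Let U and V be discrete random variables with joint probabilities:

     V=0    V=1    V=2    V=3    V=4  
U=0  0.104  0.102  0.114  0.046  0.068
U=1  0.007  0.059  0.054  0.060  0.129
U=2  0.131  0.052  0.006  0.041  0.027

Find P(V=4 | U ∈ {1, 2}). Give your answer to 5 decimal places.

P(U=1) = 0.007 + 0.059 + 0.054 + 0.060 + 0.129 = 0.309.
P(U=2) = 0.131 + 0.052 + 0.006 + 0.041 + 0.027 = 0.257.
P(U ∈ {1, 2}) = 0.309 + 0.257 = 0.566; P(V=4, U ∈ {1, 2}) = 0.129 + 0.027 = 0.156.
P(V=4 | U ∈ {1, 2}) = 0.156/0.566 = 0.27562.

0.27562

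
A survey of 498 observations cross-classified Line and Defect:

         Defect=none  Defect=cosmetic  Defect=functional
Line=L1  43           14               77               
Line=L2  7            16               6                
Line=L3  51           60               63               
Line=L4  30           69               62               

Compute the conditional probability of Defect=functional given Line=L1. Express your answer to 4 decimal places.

Total with Line=L1: 43 + 14 + 77 = 134.
P(Defect=functional | Line=L1) = 77/134 = 0.5746.

0.5746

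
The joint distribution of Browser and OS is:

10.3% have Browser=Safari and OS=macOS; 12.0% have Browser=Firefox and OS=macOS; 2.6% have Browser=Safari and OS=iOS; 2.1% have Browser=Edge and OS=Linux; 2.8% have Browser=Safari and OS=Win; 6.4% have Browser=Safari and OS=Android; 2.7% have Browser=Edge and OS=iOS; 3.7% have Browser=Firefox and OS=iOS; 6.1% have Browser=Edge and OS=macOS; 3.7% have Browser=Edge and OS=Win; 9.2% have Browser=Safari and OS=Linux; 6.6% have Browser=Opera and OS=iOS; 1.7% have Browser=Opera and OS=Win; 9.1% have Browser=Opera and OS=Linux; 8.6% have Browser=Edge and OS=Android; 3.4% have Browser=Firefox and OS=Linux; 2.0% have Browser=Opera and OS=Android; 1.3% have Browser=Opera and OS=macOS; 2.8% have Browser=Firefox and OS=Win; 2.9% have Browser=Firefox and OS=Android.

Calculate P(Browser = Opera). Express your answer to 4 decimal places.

0.2070

P(Browser=Opera) = 0.017 + 0.013 + 0.091 + 0.066 + 0.020 = 0.207.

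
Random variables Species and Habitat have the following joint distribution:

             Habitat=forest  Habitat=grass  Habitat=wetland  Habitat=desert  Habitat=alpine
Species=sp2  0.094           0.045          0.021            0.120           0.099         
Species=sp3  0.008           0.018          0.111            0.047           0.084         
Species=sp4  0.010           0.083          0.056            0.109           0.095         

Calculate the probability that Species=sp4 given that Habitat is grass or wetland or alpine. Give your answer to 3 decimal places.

P(Habitat=grass) = 0.045 + 0.018 + 0.083 = 0.146.
P(Habitat=wetland) = 0.021 + 0.111 + 0.056 = 0.188.
P(Habitat=alpine) = 0.099 + 0.084 + 0.095 = 0.278.
P(Habitat ∈ {grass, wetland, alpine}) = 0.146 + 0.188 + 0.278 = 0.612; P(Species=sp4, Habitat ∈ {grass, wetland, alpine}) = 0.083 + 0.056 + 0.095 = 0.234.
P(Species=sp4 | Habitat ∈ {grass, wetland, alpine}) = 0.234/0.612 = 0.382.

0.382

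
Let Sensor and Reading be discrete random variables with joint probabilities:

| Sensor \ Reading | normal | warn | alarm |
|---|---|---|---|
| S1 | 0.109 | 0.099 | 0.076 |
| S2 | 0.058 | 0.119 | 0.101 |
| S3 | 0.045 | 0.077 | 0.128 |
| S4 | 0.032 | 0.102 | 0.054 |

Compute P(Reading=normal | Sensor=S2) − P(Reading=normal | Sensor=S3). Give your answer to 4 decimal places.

P(Sensor=S2) = 0.058 + 0.119 + 0.101 = 0.278; P(Reading=normal | Sensor=S2) = 0.058/0.278 = 0.20863.
P(Sensor=S3) = 0.045 + 0.077 + 0.128 = 0.250; P(Reading=normal | Sensor=S3) = 0.045/0.250 = 0.18000.
Difference = 0.0286.

0.0286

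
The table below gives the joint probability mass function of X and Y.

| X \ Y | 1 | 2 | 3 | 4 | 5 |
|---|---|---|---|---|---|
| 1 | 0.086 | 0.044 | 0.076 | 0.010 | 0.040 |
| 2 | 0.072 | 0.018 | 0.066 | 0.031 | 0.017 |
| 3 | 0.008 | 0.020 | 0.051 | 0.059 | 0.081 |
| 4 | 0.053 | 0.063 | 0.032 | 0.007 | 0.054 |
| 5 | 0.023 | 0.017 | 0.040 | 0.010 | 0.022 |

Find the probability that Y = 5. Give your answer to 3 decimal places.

0.214

P(Y=5) = 0.040 + 0.017 + 0.081 + 0.054 + 0.022 = 0.214.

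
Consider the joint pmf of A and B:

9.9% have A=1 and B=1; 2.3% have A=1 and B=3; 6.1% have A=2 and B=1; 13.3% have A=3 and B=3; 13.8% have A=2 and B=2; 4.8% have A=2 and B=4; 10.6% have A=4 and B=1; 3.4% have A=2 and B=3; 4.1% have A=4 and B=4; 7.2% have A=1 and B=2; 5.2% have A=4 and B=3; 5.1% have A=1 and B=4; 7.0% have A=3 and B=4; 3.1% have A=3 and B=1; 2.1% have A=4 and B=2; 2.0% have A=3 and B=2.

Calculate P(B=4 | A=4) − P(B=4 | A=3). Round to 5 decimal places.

-0.08923

P(A=4) = 0.106 + 0.021 + 0.052 + 0.041 = 0.220; P(B=4 | A=4) = 0.041/0.220 = 0.186364.
P(A=3) = 0.031 + 0.020 + 0.133 + 0.070 = 0.254; P(B=4 | A=3) = 0.070/0.254 = 0.275591.
Difference = -0.08923.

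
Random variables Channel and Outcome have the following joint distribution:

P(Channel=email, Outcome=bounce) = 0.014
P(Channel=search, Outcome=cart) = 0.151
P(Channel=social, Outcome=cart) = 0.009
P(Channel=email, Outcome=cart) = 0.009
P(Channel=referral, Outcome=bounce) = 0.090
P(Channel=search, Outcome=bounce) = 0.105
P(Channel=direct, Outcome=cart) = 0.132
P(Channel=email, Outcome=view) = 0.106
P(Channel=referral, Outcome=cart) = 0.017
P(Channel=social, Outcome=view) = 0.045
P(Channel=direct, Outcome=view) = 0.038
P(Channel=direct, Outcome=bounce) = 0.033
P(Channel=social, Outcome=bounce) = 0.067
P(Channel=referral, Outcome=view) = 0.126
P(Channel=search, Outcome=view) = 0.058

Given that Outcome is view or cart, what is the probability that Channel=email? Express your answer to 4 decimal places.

P(Outcome=view) = 0.106 + 0.058 + 0.045 + 0.038 + 0.126 = 0.373.
P(Outcome=cart) = 0.009 + 0.151 + 0.009 + 0.132 + 0.017 = 0.318.
P(Outcome ∈ {view, cart}) = 0.373 + 0.318 = 0.691; P(Channel=email, Outcome ∈ {view, cart}) = 0.106 + 0.009 = 0.115.
P(Channel=email | Outcome ∈ {view, cart}) = 0.115/0.691 = 0.1664.

0.1664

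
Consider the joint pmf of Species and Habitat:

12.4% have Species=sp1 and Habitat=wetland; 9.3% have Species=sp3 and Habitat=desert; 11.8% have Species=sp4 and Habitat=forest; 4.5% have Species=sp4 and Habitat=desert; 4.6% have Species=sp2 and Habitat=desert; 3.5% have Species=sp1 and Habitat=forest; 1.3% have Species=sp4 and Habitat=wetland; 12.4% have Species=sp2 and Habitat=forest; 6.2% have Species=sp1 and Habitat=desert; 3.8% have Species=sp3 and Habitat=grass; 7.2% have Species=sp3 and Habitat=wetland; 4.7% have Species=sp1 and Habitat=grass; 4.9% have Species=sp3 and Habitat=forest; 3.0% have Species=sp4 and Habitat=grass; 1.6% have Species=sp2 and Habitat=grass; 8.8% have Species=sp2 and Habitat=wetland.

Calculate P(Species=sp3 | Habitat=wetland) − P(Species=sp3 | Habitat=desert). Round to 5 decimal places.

-0.13562

P(Habitat=wetland) = 0.124 + 0.088 + 0.072 + 0.013 = 0.297; P(Species=sp3 | Habitat=wetland) = 0.072/0.297 = 0.242424.
P(Habitat=desert) = 0.062 + 0.046 + 0.093 + 0.045 = 0.246; P(Species=sp3 | Habitat=desert) = 0.093/0.246 = 0.378049.
Difference = -0.13562.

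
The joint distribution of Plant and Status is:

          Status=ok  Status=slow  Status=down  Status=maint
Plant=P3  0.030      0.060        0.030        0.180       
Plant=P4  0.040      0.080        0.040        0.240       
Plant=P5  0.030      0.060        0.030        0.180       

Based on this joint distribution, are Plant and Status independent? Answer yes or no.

Every cell satisfies P(Plant,Status) = P(Plant)·P(Status). For instance P(Plant=P3) = 0.300, P(Status=slow) = 0.200, and 0.300×0.200 = 0.060 matches the joint entry. So Plant and Status are independent.

yes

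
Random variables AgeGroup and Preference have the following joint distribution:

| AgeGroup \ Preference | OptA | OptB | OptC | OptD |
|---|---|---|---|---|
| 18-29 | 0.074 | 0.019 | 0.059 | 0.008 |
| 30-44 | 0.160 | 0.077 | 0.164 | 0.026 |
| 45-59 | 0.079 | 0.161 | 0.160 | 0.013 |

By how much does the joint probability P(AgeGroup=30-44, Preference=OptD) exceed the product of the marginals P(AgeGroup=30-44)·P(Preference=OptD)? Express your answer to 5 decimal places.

0.00593

P(AgeGroup=30-44) = 0.160 + 0.077 + 0.164 + 0.026 = 0.427.
P(Preference=OptD) = 0.008 + 0.026 + 0.013 = 0.047.
P(AgeGroup=30-44, Preference=OptD) − P(AgeGroup=30-44)P(Preference=OptD) = 0.026 − 0.427×0.047 = 0.00593.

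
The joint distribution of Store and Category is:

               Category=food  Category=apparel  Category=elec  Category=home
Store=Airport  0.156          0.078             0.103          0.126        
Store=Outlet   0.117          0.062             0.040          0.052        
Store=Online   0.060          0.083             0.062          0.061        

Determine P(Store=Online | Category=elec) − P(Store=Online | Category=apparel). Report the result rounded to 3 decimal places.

P(Category=elec) = 0.103 + 0.040 + 0.062 = 0.205; P(Store=Online | Category=elec) = 0.062/0.205 = 0.3024.
P(Category=apparel) = 0.078 + 0.062 + 0.083 = 0.223; P(Store=Online | Category=apparel) = 0.083/0.223 = 0.3722.
Difference = -0.070.

-0.070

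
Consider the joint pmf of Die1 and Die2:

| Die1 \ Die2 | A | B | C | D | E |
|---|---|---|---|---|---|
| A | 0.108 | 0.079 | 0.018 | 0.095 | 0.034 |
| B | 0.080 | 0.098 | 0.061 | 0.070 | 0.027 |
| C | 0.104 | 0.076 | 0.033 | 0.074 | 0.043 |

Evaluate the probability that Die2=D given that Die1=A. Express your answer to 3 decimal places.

P(Die1=A) = 0.108 + 0.079 + 0.018 + 0.095 + 0.034 = 0.334.
P(Die2=D | Die1=A) = 0.095/0.334 = 0.284.

0.284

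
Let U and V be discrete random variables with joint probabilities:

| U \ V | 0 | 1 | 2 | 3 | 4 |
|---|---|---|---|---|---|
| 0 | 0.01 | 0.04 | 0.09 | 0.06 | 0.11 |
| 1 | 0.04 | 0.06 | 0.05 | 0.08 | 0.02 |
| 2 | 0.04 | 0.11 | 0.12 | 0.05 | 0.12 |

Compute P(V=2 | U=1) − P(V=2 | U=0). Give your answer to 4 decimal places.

-0.0903

P(U=1) = 0.04 + 0.06 + 0.05 + 0.08 + 0.02 = 0.25; P(V=2 | U=1) = 0.05/0.25 = 0.20000.
P(U=0) = 0.01 + 0.04 + 0.09 + 0.06 + 0.11 = 0.31; P(V=2 | U=0) = 0.09/0.31 = 0.29032.
Difference = -0.0903.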